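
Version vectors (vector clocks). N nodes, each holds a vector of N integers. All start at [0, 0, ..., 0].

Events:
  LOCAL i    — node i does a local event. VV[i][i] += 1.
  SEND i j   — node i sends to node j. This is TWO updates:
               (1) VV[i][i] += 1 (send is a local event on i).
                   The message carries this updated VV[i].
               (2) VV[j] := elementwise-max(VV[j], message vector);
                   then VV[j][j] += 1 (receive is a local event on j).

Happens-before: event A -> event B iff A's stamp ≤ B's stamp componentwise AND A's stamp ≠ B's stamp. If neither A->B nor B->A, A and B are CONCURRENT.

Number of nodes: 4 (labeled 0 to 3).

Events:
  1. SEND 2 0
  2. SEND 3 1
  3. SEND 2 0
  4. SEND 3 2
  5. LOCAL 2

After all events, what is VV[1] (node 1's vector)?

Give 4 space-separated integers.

Answer: 0 1 0 1

Derivation:
Initial: VV[0]=[0, 0, 0, 0]
Initial: VV[1]=[0, 0, 0, 0]
Initial: VV[2]=[0, 0, 0, 0]
Initial: VV[3]=[0, 0, 0, 0]
Event 1: SEND 2->0: VV[2][2]++ -> VV[2]=[0, 0, 1, 0], msg_vec=[0, 0, 1, 0]; VV[0]=max(VV[0],msg_vec) then VV[0][0]++ -> VV[0]=[1, 0, 1, 0]
Event 2: SEND 3->1: VV[3][3]++ -> VV[3]=[0, 0, 0, 1], msg_vec=[0, 0, 0, 1]; VV[1]=max(VV[1],msg_vec) then VV[1][1]++ -> VV[1]=[0, 1, 0, 1]
Event 3: SEND 2->0: VV[2][2]++ -> VV[2]=[0, 0, 2, 0], msg_vec=[0, 0, 2, 0]; VV[0]=max(VV[0],msg_vec) then VV[0][0]++ -> VV[0]=[2, 0, 2, 0]
Event 4: SEND 3->2: VV[3][3]++ -> VV[3]=[0, 0, 0, 2], msg_vec=[0, 0, 0, 2]; VV[2]=max(VV[2],msg_vec) then VV[2][2]++ -> VV[2]=[0, 0, 3, 2]
Event 5: LOCAL 2: VV[2][2]++ -> VV[2]=[0, 0, 4, 2]
Final vectors: VV[0]=[2, 0, 2, 0]; VV[1]=[0, 1, 0, 1]; VV[2]=[0, 0, 4, 2]; VV[3]=[0, 0, 0, 2]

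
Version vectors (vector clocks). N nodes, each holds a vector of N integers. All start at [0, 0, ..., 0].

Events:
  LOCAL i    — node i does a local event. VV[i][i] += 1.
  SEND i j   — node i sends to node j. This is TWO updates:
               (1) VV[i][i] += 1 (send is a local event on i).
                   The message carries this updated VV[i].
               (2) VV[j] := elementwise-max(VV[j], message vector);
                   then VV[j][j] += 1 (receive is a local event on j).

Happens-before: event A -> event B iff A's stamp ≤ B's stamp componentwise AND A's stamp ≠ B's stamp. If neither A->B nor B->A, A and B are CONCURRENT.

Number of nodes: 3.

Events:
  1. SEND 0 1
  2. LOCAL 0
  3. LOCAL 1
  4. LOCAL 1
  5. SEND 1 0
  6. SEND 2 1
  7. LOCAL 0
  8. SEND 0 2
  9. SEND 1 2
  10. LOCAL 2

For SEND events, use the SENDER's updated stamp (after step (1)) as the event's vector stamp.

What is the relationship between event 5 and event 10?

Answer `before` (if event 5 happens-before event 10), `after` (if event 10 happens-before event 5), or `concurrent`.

Answer: before

Derivation:
Initial: VV[0]=[0, 0, 0]
Initial: VV[1]=[0, 0, 0]
Initial: VV[2]=[0, 0, 0]
Event 1: SEND 0->1: VV[0][0]++ -> VV[0]=[1, 0, 0], msg_vec=[1, 0, 0]; VV[1]=max(VV[1],msg_vec) then VV[1][1]++ -> VV[1]=[1, 1, 0]
Event 2: LOCAL 0: VV[0][0]++ -> VV[0]=[2, 0, 0]
Event 3: LOCAL 1: VV[1][1]++ -> VV[1]=[1, 2, 0]
Event 4: LOCAL 1: VV[1][1]++ -> VV[1]=[1, 3, 0]
Event 5: SEND 1->0: VV[1][1]++ -> VV[1]=[1, 4, 0], msg_vec=[1, 4, 0]; VV[0]=max(VV[0],msg_vec) then VV[0][0]++ -> VV[0]=[3, 4, 0]
Event 6: SEND 2->1: VV[2][2]++ -> VV[2]=[0, 0, 1], msg_vec=[0, 0, 1]; VV[1]=max(VV[1],msg_vec) then VV[1][1]++ -> VV[1]=[1, 5, 1]
Event 7: LOCAL 0: VV[0][0]++ -> VV[0]=[4, 4, 0]
Event 8: SEND 0->2: VV[0][0]++ -> VV[0]=[5, 4, 0], msg_vec=[5, 4, 0]; VV[2]=max(VV[2],msg_vec) then VV[2][2]++ -> VV[2]=[5, 4, 2]
Event 9: SEND 1->2: VV[1][1]++ -> VV[1]=[1, 6, 1], msg_vec=[1, 6, 1]; VV[2]=max(VV[2],msg_vec) then VV[2][2]++ -> VV[2]=[5, 6, 3]
Event 10: LOCAL 2: VV[2][2]++ -> VV[2]=[5, 6, 4]
Event 5 stamp: [1, 4, 0]
Event 10 stamp: [5, 6, 4]
[1, 4, 0] <= [5, 6, 4]? True
[5, 6, 4] <= [1, 4, 0]? False
Relation: before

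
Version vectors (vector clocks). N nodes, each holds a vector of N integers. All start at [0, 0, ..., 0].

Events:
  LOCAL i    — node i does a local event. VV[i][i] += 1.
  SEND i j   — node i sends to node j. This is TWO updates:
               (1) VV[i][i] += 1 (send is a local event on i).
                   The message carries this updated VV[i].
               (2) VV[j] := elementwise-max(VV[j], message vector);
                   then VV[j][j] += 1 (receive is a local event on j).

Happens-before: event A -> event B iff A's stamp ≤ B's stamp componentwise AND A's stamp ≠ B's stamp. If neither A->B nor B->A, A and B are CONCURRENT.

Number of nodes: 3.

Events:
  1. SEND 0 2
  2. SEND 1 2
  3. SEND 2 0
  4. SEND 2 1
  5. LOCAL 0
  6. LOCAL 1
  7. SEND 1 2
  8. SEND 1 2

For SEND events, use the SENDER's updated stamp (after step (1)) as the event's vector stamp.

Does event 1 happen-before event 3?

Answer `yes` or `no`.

Answer: yes

Derivation:
Initial: VV[0]=[0, 0, 0]
Initial: VV[1]=[0, 0, 0]
Initial: VV[2]=[0, 0, 0]
Event 1: SEND 0->2: VV[0][0]++ -> VV[0]=[1, 0, 0], msg_vec=[1, 0, 0]; VV[2]=max(VV[2],msg_vec) then VV[2][2]++ -> VV[2]=[1, 0, 1]
Event 2: SEND 1->2: VV[1][1]++ -> VV[1]=[0, 1, 0], msg_vec=[0, 1, 0]; VV[2]=max(VV[2],msg_vec) then VV[2][2]++ -> VV[2]=[1, 1, 2]
Event 3: SEND 2->0: VV[2][2]++ -> VV[2]=[1, 1, 3], msg_vec=[1, 1, 3]; VV[0]=max(VV[0],msg_vec) then VV[0][0]++ -> VV[0]=[2, 1, 3]
Event 4: SEND 2->1: VV[2][2]++ -> VV[2]=[1, 1, 4], msg_vec=[1, 1, 4]; VV[1]=max(VV[1],msg_vec) then VV[1][1]++ -> VV[1]=[1, 2, 4]
Event 5: LOCAL 0: VV[0][0]++ -> VV[0]=[3, 1, 3]
Event 6: LOCAL 1: VV[1][1]++ -> VV[1]=[1, 3, 4]
Event 7: SEND 1->2: VV[1][1]++ -> VV[1]=[1, 4, 4], msg_vec=[1, 4, 4]; VV[2]=max(VV[2],msg_vec) then VV[2][2]++ -> VV[2]=[1, 4, 5]
Event 8: SEND 1->2: VV[1][1]++ -> VV[1]=[1, 5, 4], msg_vec=[1, 5, 4]; VV[2]=max(VV[2],msg_vec) then VV[2][2]++ -> VV[2]=[1, 5, 6]
Event 1 stamp: [1, 0, 0]
Event 3 stamp: [1, 1, 3]
[1, 0, 0] <= [1, 1, 3]? True. Equal? False. Happens-before: True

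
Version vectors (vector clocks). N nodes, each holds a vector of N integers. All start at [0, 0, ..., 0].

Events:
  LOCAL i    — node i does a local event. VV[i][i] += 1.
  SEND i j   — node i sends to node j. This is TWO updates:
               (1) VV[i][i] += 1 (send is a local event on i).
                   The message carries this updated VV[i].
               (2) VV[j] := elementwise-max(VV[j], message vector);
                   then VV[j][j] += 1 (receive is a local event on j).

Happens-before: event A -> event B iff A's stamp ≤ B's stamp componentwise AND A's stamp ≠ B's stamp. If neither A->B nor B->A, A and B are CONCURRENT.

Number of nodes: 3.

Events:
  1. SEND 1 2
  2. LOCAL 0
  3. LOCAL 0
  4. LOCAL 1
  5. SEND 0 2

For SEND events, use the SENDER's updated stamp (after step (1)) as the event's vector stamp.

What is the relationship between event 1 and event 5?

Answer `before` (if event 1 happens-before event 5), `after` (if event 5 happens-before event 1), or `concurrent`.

Answer: concurrent

Derivation:
Initial: VV[0]=[0, 0, 0]
Initial: VV[1]=[0, 0, 0]
Initial: VV[2]=[0, 0, 0]
Event 1: SEND 1->2: VV[1][1]++ -> VV[1]=[0, 1, 0], msg_vec=[0, 1, 0]; VV[2]=max(VV[2],msg_vec) then VV[2][2]++ -> VV[2]=[0, 1, 1]
Event 2: LOCAL 0: VV[0][0]++ -> VV[0]=[1, 0, 0]
Event 3: LOCAL 0: VV[0][0]++ -> VV[0]=[2, 0, 0]
Event 4: LOCAL 1: VV[1][1]++ -> VV[1]=[0, 2, 0]
Event 5: SEND 0->2: VV[0][0]++ -> VV[0]=[3, 0, 0], msg_vec=[3, 0, 0]; VV[2]=max(VV[2],msg_vec) then VV[2][2]++ -> VV[2]=[3, 1, 2]
Event 1 stamp: [0, 1, 0]
Event 5 stamp: [3, 0, 0]
[0, 1, 0] <= [3, 0, 0]? False
[3, 0, 0] <= [0, 1, 0]? False
Relation: concurrent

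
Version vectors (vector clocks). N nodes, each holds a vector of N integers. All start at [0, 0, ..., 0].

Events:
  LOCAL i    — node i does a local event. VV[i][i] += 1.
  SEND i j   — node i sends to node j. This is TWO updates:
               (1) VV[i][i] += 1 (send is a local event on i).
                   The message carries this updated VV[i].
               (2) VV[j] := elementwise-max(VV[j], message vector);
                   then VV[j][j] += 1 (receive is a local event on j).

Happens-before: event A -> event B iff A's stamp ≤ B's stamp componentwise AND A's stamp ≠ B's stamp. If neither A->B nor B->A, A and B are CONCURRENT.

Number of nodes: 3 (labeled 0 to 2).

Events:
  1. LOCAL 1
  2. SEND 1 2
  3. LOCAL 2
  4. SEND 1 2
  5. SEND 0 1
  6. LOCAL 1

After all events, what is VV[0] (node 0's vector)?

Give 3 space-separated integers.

Answer: 1 0 0

Derivation:
Initial: VV[0]=[0, 0, 0]
Initial: VV[1]=[0, 0, 0]
Initial: VV[2]=[0, 0, 0]
Event 1: LOCAL 1: VV[1][1]++ -> VV[1]=[0, 1, 0]
Event 2: SEND 1->2: VV[1][1]++ -> VV[1]=[0, 2, 0], msg_vec=[0, 2, 0]; VV[2]=max(VV[2],msg_vec) then VV[2][2]++ -> VV[2]=[0, 2, 1]
Event 3: LOCAL 2: VV[2][2]++ -> VV[2]=[0, 2, 2]
Event 4: SEND 1->2: VV[1][1]++ -> VV[1]=[0, 3, 0], msg_vec=[0, 3, 0]; VV[2]=max(VV[2],msg_vec) then VV[2][2]++ -> VV[2]=[0, 3, 3]
Event 5: SEND 0->1: VV[0][0]++ -> VV[0]=[1, 0, 0], msg_vec=[1, 0, 0]; VV[1]=max(VV[1],msg_vec) then VV[1][1]++ -> VV[1]=[1, 4, 0]
Event 6: LOCAL 1: VV[1][1]++ -> VV[1]=[1, 5, 0]
Final vectors: VV[0]=[1, 0, 0]; VV[1]=[1, 5, 0]; VV[2]=[0, 3, 3]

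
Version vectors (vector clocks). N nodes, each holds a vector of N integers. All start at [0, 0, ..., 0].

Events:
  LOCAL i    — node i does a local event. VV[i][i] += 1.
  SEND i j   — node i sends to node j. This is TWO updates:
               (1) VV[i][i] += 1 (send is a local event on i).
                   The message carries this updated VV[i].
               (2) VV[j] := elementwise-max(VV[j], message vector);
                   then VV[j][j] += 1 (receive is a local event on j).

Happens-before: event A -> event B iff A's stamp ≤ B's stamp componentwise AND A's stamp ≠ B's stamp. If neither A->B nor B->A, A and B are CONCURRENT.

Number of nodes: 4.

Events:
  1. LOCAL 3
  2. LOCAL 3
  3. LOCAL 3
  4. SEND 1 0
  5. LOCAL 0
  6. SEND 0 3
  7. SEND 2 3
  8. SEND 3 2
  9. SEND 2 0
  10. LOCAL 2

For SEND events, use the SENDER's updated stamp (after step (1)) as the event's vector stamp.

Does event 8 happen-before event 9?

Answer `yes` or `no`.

Initial: VV[0]=[0, 0, 0, 0]
Initial: VV[1]=[0, 0, 0, 0]
Initial: VV[2]=[0, 0, 0, 0]
Initial: VV[3]=[0, 0, 0, 0]
Event 1: LOCAL 3: VV[3][3]++ -> VV[3]=[0, 0, 0, 1]
Event 2: LOCAL 3: VV[3][3]++ -> VV[3]=[0, 0, 0, 2]
Event 3: LOCAL 3: VV[3][3]++ -> VV[3]=[0, 0, 0, 3]
Event 4: SEND 1->0: VV[1][1]++ -> VV[1]=[0, 1, 0, 0], msg_vec=[0, 1, 0, 0]; VV[0]=max(VV[0],msg_vec) then VV[0][0]++ -> VV[0]=[1, 1, 0, 0]
Event 5: LOCAL 0: VV[0][0]++ -> VV[0]=[2, 1, 0, 0]
Event 6: SEND 0->3: VV[0][0]++ -> VV[0]=[3, 1, 0, 0], msg_vec=[3, 1, 0, 0]; VV[3]=max(VV[3],msg_vec) then VV[3][3]++ -> VV[3]=[3, 1, 0, 4]
Event 7: SEND 2->3: VV[2][2]++ -> VV[2]=[0, 0, 1, 0], msg_vec=[0, 0, 1, 0]; VV[3]=max(VV[3],msg_vec) then VV[3][3]++ -> VV[3]=[3, 1, 1, 5]
Event 8: SEND 3->2: VV[3][3]++ -> VV[3]=[3, 1, 1, 6], msg_vec=[3, 1, 1, 6]; VV[2]=max(VV[2],msg_vec) then VV[2][2]++ -> VV[2]=[3, 1, 2, 6]
Event 9: SEND 2->0: VV[2][2]++ -> VV[2]=[3, 1, 3, 6], msg_vec=[3, 1, 3, 6]; VV[0]=max(VV[0],msg_vec) then VV[0][0]++ -> VV[0]=[4, 1, 3, 6]
Event 10: LOCAL 2: VV[2][2]++ -> VV[2]=[3, 1, 4, 6]
Event 8 stamp: [3, 1, 1, 6]
Event 9 stamp: [3, 1, 3, 6]
[3, 1, 1, 6] <= [3, 1, 3, 6]? True. Equal? False. Happens-before: True

Answer: yes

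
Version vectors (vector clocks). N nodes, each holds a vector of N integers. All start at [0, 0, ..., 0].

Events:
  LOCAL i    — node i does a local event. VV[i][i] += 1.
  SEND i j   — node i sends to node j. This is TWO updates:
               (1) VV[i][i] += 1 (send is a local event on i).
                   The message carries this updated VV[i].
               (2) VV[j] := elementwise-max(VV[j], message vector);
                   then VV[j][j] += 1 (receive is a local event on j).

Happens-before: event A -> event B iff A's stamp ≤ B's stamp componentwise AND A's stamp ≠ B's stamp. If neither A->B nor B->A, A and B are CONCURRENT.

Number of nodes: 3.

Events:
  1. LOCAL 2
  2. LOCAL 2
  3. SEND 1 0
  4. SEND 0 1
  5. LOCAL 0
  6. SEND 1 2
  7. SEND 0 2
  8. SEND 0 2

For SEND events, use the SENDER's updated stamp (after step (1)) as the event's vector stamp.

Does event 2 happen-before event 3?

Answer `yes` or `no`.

Initial: VV[0]=[0, 0, 0]
Initial: VV[1]=[0, 0, 0]
Initial: VV[2]=[0, 0, 0]
Event 1: LOCAL 2: VV[2][2]++ -> VV[2]=[0, 0, 1]
Event 2: LOCAL 2: VV[2][2]++ -> VV[2]=[0, 0, 2]
Event 3: SEND 1->0: VV[1][1]++ -> VV[1]=[0, 1, 0], msg_vec=[0, 1, 0]; VV[0]=max(VV[0],msg_vec) then VV[0][0]++ -> VV[0]=[1, 1, 0]
Event 4: SEND 0->1: VV[0][0]++ -> VV[0]=[2, 1, 0], msg_vec=[2, 1, 0]; VV[1]=max(VV[1],msg_vec) then VV[1][1]++ -> VV[1]=[2, 2, 0]
Event 5: LOCAL 0: VV[0][0]++ -> VV[0]=[3, 1, 0]
Event 6: SEND 1->2: VV[1][1]++ -> VV[1]=[2, 3, 0], msg_vec=[2, 3, 0]; VV[2]=max(VV[2],msg_vec) then VV[2][2]++ -> VV[2]=[2, 3, 3]
Event 7: SEND 0->2: VV[0][0]++ -> VV[0]=[4, 1, 0], msg_vec=[4, 1, 0]; VV[2]=max(VV[2],msg_vec) then VV[2][2]++ -> VV[2]=[4, 3, 4]
Event 8: SEND 0->2: VV[0][0]++ -> VV[0]=[5, 1, 0], msg_vec=[5, 1, 0]; VV[2]=max(VV[2],msg_vec) then VV[2][2]++ -> VV[2]=[5, 3, 5]
Event 2 stamp: [0, 0, 2]
Event 3 stamp: [0, 1, 0]
[0, 0, 2] <= [0, 1, 0]? False. Equal? False. Happens-before: False

Answer: no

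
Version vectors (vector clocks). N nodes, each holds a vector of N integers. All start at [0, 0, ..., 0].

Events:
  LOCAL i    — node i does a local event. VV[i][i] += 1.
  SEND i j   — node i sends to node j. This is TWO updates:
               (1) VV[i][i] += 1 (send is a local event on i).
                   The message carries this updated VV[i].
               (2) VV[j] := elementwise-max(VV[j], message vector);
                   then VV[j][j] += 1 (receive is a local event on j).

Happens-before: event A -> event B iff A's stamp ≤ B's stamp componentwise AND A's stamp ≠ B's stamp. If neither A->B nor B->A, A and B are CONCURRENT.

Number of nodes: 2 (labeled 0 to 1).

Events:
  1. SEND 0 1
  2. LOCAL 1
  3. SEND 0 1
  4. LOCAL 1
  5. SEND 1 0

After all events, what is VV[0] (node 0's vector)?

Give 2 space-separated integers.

Initial: VV[0]=[0, 0]
Initial: VV[1]=[0, 0]
Event 1: SEND 0->1: VV[0][0]++ -> VV[0]=[1, 0], msg_vec=[1, 0]; VV[1]=max(VV[1],msg_vec) then VV[1][1]++ -> VV[1]=[1, 1]
Event 2: LOCAL 1: VV[1][1]++ -> VV[1]=[1, 2]
Event 3: SEND 0->1: VV[0][0]++ -> VV[0]=[2, 0], msg_vec=[2, 0]; VV[1]=max(VV[1],msg_vec) then VV[1][1]++ -> VV[1]=[2, 3]
Event 4: LOCAL 1: VV[1][1]++ -> VV[1]=[2, 4]
Event 5: SEND 1->0: VV[1][1]++ -> VV[1]=[2, 5], msg_vec=[2, 5]; VV[0]=max(VV[0],msg_vec) then VV[0][0]++ -> VV[0]=[3, 5]
Final vectors: VV[0]=[3, 5]; VV[1]=[2, 5]

Answer: 3 5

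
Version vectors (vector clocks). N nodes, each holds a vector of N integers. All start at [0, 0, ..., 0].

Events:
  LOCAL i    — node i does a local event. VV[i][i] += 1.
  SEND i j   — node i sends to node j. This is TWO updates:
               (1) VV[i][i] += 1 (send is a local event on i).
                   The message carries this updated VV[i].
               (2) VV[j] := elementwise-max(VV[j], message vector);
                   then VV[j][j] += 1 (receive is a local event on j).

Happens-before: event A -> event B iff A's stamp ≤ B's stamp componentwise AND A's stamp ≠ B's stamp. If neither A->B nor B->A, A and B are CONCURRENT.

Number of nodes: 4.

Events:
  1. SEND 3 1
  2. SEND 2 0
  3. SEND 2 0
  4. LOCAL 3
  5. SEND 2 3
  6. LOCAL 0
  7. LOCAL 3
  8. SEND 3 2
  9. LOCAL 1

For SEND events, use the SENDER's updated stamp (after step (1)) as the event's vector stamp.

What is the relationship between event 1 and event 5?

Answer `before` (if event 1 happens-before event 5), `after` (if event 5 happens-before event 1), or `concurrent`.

Answer: concurrent

Derivation:
Initial: VV[0]=[0, 0, 0, 0]
Initial: VV[1]=[0, 0, 0, 0]
Initial: VV[2]=[0, 0, 0, 0]
Initial: VV[3]=[0, 0, 0, 0]
Event 1: SEND 3->1: VV[3][3]++ -> VV[3]=[0, 0, 0, 1], msg_vec=[0, 0, 0, 1]; VV[1]=max(VV[1],msg_vec) then VV[1][1]++ -> VV[1]=[0, 1, 0, 1]
Event 2: SEND 2->0: VV[2][2]++ -> VV[2]=[0, 0, 1, 0], msg_vec=[0, 0, 1, 0]; VV[0]=max(VV[0],msg_vec) then VV[0][0]++ -> VV[0]=[1, 0, 1, 0]
Event 3: SEND 2->0: VV[2][2]++ -> VV[2]=[0, 0, 2, 0], msg_vec=[0, 0, 2, 0]; VV[0]=max(VV[0],msg_vec) then VV[0][0]++ -> VV[0]=[2, 0, 2, 0]
Event 4: LOCAL 3: VV[3][3]++ -> VV[3]=[0, 0, 0, 2]
Event 5: SEND 2->3: VV[2][2]++ -> VV[2]=[0, 0, 3, 0], msg_vec=[0, 0, 3, 0]; VV[3]=max(VV[3],msg_vec) then VV[3][3]++ -> VV[3]=[0, 0, 3, 3]
Event 6: LOCAL 0: VV[0][0]++ -> VV[0]=[3, 0, 2, 0]
Event 7: LOCAL 3: VV[3][3]++ -> VV[3]=[0, 0, 3, 4]
Event 8: SEND 3->2: VV[3][3]++ -> VV[3]=[0, 0, 3, 5], msg_vec=[0, 0, 3, 5]; VV[2]=max(VV[2],msg_vec) then VV[2][2]++ -> VV[2]=[0, 0, 4, 5]
Event 9: LOCAL 1: VV[1][1]++ -> VV[1]=[0, 2, 0, 1]
Event 1 stamp: [0, 0, 0, 1]
Event 5 stamp: [0, 0, 3, 0]
[0, 0, 0, 1] <= [0, 0, 3, 0]? False
[0, 0, 3, 0] <= [0, 0, 0, 1]? False
Relation: concurrent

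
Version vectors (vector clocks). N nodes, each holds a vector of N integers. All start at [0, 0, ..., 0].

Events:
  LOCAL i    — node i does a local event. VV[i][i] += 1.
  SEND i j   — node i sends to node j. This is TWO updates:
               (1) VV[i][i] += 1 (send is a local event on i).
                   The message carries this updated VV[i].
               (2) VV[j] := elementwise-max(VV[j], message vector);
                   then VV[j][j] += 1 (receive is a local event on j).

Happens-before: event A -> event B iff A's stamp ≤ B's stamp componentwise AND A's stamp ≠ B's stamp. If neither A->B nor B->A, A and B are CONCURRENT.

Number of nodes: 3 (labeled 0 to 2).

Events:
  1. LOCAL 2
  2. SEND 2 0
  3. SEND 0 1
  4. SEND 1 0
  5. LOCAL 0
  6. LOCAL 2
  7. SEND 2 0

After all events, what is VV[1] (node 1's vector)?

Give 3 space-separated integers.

Initial: VV[0]=[0, 0, 0]
Initial: VV[1]=[0, 0, 0]
Initial: VV[2]=[0, 0, 0]
Event 1: LOCAL 2: VV[2][2]++ -> VV[2]=[0, 0, 1]
Event 2: SEND 2->0: VV[2][2]++ -> VV[2]=[0, 0, 2], msg_vec=[0, 0, 2]; VV[0]=max(VV[0],msg_vec) then VV[0][0]++ -> VV[0]=[1, 0, 2]
Event 3: SEND 0->1: VV[0][0]++ -> VV[0]=[2, 0, 2], msg_vec=[2, 0, 2]; VV[1]=max(VV[1],msg_vec) then VV[1][1]++ -> VV[1]=[2, 1, 2]
Event 4: SEND 1->0: VV[1][1]++ -> VV[1]=[2, 2, 2], msg_vec=[2, 2, 2]; VV[0]=max(VV[0],msg_vec) then VV[0][0]++ -> VV[0]=[3, 2, 2]
Event 5: LOCAL 0: VV[0][0]++ -> VV[0]=[4, 2, 2]
Event 6: LOCAL 2: VV[2][2]++ -> VV[2]=[0, 0, 3]
Event 7: SEND 2->0: VV[2][2]++ -> VV[2]=[0, 0, 4], msg_vec=[0, 0, 4]; VV[0]=max(VV[0],msg_vec) then VV[0][0]++ -> VV[0]=[5, 2, 4]
Final vectors: VV[0]=[5, 2, 4]; VV[1]=[2, 2, 2]; VV[2]=[0, 0, 4]

Answer: 2 2 2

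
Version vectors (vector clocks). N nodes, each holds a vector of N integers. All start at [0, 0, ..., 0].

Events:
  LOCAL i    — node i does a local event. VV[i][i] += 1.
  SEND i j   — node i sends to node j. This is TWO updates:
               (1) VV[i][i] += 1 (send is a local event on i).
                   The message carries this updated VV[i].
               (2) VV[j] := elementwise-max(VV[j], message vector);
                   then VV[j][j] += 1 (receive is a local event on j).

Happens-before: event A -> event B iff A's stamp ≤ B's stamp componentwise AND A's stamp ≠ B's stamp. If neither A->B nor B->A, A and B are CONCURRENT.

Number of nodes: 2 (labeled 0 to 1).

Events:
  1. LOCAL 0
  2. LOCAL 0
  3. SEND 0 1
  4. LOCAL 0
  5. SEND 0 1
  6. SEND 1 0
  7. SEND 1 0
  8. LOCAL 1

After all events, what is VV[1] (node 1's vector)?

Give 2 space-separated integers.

Initial: VV[0]=[0, 0]
Initial: VV[1]=[0, 0]
Event 1: LOCAL 0: VV[0][0]++ -> VV[0]=[1, 0]
Event 2: LOCAL 0: VV[0][0]++ -> VV[0]=[2, 0]
Event 3: SEND 0->1: VV[0][0]++ -> VV[0]=[3, 0], msg_vec=[3, 0]; VV[1]=max(VV[1],msg_vec) then VV[1][1]++ -> VV[1]=[3, 1]
Event 4: LOCAL 0: VV[0][0]++ -> VV[0]=[4, 0]
Event 5: SEND 0->1: VV[0][0]++ -> VV[0]=[5, 0], msg_vec=[5, 0]; VV[1]=max(VV[1],msg_vec) then VV[1][1]++ -> VV[1]=[5, 2]
Event 6: SEND 1->0: VV[1][1]++ -> VV[1]=[5, 3], msg_vec=[5, 3]; VV[0]=max(VV[0],msg_vec) then VV[0][0]++ -> VV[0]=[6, 3]
Event 7: SEND 1->0: VV[1][1]++ -> VV[1]=[5, 4], msg_vec=[5, 4]; VV[0]=max(VV[0],msg_vec) then VV[0][0]++ -> VV[0]=[7, 4]
Event 8: LOCAL 1: VV[1][1]++ -> VV[1]=[5, 5]
Final vectors: VV[0]=[7, 4]; VV[1]=[5, 5]

Answer: 5 5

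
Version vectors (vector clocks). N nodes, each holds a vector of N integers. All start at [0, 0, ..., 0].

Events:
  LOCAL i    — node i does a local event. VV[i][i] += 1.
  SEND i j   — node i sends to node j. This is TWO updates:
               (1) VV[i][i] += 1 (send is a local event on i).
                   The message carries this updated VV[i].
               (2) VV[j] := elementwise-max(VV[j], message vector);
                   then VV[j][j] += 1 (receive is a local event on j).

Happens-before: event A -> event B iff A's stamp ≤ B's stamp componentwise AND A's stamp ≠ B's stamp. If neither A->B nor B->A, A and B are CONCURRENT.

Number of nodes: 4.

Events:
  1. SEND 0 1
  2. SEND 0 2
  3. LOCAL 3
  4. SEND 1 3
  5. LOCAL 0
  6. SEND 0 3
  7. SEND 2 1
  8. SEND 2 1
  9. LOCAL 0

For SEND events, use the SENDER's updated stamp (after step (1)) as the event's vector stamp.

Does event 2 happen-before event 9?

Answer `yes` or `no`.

Initial: VV[0]=[0, 0, 0, 0]
Initial: VV[1]=[0, 0, 0, 0]
Initial: VV[2]=[0, 0, 0, 0]
Initial: VV[3]=[0, 0, 0, 0]
Event 1: SEND 0->1: VV[0][0]++ -> VV[0]=[1, 0, 0, 0], msg_vec=[1, 0, 0, 0]; VV[1]=max(VV[1],msg_vec) then VV[1][1]++ -> VV[1]=[1, 1, 0, 0]
Event 2: SEND 0->2: VV[0][0]++ -> VV[0]=[2, 0, 0, 0], msg_vec=[2, 0, 0, 0]; VV[2]=max(VV[2],msg_vec) then VV[2][2]++ -> VV[2]=[2, 0, 1, 0]
Event 3: LOCAL 3: VV[3][3]++ -> VV[3]=[0, 0, 0, 1]
Event 4: SEND 1->3: VV[1][1]++ -> VV[1]=[1, 2, 0, 0], msg_vec=[1, 2, 0, 0]; VV[3]=max(VV[3],msg_vec) then VV[3][3]++ -> VV[3]=[1, 2, 0, 2]
Event 5: LOCAL 0: VV[0][0]++ -> VV[0]=[3, 0, 0, 0]
Event 6: SEND 0->3: VV[0][0]++ -> VV[0]=[4, 0, 0, 0], msg_vec=[4, 0, 0, 0]; VV[3]=max(VV[3],msg_vec) then VV[3][3]++ -> VV[3]=[4, 2, 0, 3]
Event 7: SEND 2->1: VV[2][2]++ -> VV[2]=[2, 0, 2, 0], msg_vec=[2, 0, 2, 0]; VV[1]=max(VV[1],msg_vec) then VV[1][1]++ -> VV[1]=[2, 3, 2, 0]
Event 8: SEND 2->1: VV[2][2]++ -> VV[2]=[2, 0, 3, 0], msg_vec=[2, 0, 3, 0]; VV[1]=max(VV[1],msg_vec) then VV[1][1]++ -> VV[1]=[2, 4, 3, 0]
Event 9: LOCAL 0: VV[0][0]++ -> VV[0]=[5, 0, 0, 0]
Event 2 stamp: [2, 0, 0, 0]
Event 9 stamp: [5, 0, 0, 0]
[2, 0, 0, 0] <= [5, 0, 0, 0]? True. Equal? False. Happens-before: True

Answer: yes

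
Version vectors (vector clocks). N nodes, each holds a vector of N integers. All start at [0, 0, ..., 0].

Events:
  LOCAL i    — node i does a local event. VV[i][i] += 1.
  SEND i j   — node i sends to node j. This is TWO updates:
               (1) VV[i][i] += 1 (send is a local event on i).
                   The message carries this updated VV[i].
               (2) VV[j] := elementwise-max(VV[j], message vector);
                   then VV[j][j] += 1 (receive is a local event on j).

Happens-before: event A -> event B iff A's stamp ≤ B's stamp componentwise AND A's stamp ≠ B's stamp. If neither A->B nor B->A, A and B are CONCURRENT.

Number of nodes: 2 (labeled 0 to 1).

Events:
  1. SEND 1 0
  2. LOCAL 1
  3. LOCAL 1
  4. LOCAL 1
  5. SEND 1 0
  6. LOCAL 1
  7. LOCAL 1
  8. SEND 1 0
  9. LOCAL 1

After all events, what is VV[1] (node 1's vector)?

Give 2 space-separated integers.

Answer: 0 9

Derivation:
Initial: VV[0]=[0, 0]
Initial: VV[1]=[0, 0]
Event 1: SEND 1->0: VV[1][1]++ -> VV[1]=[0, 1], msg_vec=[0, 1]; VV[0]=max(VV[0],msg_vec) then VV[0][0]++ -> VV[0]=[1, 1]
Event 2: LOCAL 1: VV[1][1]++ -> VV[1]=[0, 2]
Event 3: LOCAL 1: VV[1][1]++ -> VV[1]=[0, 3]
Event 4: LOCAL 1: VV[1][1]++ -> VV[1]=[0, 4]
Event 5: SEND 1->0: VV[1][1]++ -> VV[1]=[0, 5], msg_vec=[0, 5]; VV[0]=max(VV[0],msg_vec) then VV[0][0]++ -> VV[0]=[2, 5]
Event 6: LOCAL 1: VV[1][1]++ -> VV[1]=[0, 6]
Event 7: LOCAL 1: VV[1][1]++ -> VV[1]=[0, 7]
Event 8: SEND 1->0: VV[1][1]++ -> VV[1]=[0, 8], msg_vec=[0, 8]; VV[0]=max(VV[0],msg_vec) then VV[0][0]++ -> VV[0]=[3, 8]
Event 9: LOCAL 1: VV[1][1]++ -> VV[1]=[0, 9]
Final vectors: VV[0]=[3, 8]; VV[1]=[0, 9]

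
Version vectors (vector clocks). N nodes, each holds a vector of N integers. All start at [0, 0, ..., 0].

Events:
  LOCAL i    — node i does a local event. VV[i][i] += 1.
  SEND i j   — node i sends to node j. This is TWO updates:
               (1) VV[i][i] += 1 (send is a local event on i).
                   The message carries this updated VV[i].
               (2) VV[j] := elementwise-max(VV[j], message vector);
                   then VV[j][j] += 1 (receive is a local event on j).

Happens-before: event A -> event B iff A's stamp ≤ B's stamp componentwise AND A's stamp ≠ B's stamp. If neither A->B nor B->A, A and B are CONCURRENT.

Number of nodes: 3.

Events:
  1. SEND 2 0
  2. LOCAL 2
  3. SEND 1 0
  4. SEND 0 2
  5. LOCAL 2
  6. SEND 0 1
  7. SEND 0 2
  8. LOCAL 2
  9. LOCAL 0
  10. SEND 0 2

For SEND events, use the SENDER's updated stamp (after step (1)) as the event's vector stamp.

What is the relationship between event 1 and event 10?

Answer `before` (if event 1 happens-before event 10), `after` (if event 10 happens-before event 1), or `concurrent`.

Answer: before

Derivation:
Initial: VV[0]=[0, 0, 0]
Initial: VV[1]=[0, 0, 0]
Initial: VV[2]=[0, 0, 0]
Event 1: SEND 2->0: VV[2][2]++ -> VV[2]=[0, 0, 1], msg_vec=[0, 0, 1]; VV[0]=max(VV[0],msg_vec) then VV[0][0]++ -> VV[0]=[1, 0, 1]
Event 2: LOCAL 2: VV[2][2]++ -> VV[2]=[0, 0, 2]
Event 3: SEND 1->0: VV[1][1]++ -> VV[1]=[0, 1, 0], msg_vec=[0, 1, 0]; VV[0]=max(VV[0],msg_vec) then VV[0][0]++ -> VV[0]=[2, 1, 1]
Event 4: SEND 0->2: VV[0][0]++ -> VV[0]=[3, 1, 1], msg_vec=[3, 1, 1]; VV[2]=max(VV[2],msg_vec) then VV[2][2]++ -> VV[2]=[3, 1, 3]
Event 5: LOCAL 2: VV[2][2]++ -> VV[2]=[3, 1, 4]
Event 6: SEND 0->1: VV[0][0]++ -> VV[0]=[4, 1, 1], msg_vec=[4, 1, 1]; VV[1]=max(VV[1],msg_vec) then VV[1][1]++ -> VV[1]=[4, 2, 1]
Event 7: SEND 0->2: VV[0][0]++ -> VV[0]=[5, 1, 1], msg_vec=[5, 1, 1]; VV[2]=max(VV[2],msg_vec) then VV[2][2]++ -> VV[2]=[5, 1, 5]
Event 8: LOCAL 2: VV[2][2]++ -> VV[2]=[5, 1, 6]
Event 9: LOCAL 0: VV[0][0]++ -> VV[0]=[6, 1, 1]
Event 10: SEND 0->2: VV[0][0]++ -> VV[0]=[7, 1, 1], msg_vec=[7, 1, 1]; VV[2]=max(VV[2],msg_vec) then VV[2][2]++ -> VV[2]=[7, 1, 7]
Event 1 stamp: [0, 0, 1]
Event 10 stamp: [7, 1, 1]
[0, 0, 1] <= [7, 1, 1]? True
[7, 1, 1] <= [0, 0, 1]? False
Relation: before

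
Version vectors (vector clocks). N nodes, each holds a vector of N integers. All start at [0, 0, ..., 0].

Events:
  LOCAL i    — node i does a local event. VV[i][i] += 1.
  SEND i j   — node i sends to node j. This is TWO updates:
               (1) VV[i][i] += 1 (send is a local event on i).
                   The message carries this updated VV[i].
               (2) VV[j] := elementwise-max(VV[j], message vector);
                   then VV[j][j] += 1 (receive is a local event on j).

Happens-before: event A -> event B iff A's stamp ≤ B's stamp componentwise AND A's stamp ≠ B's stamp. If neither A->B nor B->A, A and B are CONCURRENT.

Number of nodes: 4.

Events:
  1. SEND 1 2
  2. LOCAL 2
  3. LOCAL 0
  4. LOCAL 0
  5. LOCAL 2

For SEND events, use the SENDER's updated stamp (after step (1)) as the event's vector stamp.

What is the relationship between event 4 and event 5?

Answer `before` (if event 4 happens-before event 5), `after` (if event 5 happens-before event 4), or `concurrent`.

Initial: VV[0]=[0, 0, 0, 0]
Initial: VV[1]=[0, 0, 0, 0]
Initial: VV[2]=[0, 0, 0, 0]
Initial: VV[3]=[0, 0, 0, 0]
Event 1: SEND 1->2: VV[1][1]++ -> VV[1]=[0, 1, 0, 0], msg_vec=[0, 1, 0, 0]; VV[2]=max(VV[2],msg_vec) then VV[2][2]++ -> VV[2]=[0, 1, 1, 0]
Event 2: LOCAL 2: VV[2][2]++ -> VV[2]=[0, 1, 2, 0]
Event 3: LOCAL 0: VV[0][0]++ -> VV[0]=[1, 0, 0, 0]
Event 4: LOCAL 0: VV[0][0]++ -> VV[0]=[2, 0, 0, 0]
Event 5: LOCAL 2: VV[2][2]++ -> VV[2]=[0, 1, 3, 0]
Event 4 stamp: [2, 0, 0, 0]
Event 5 stamp: [0, 1, 3, 0]
[2, 0, 0, 0] <= [0, 1, 3, 0]? False
[0, 1, 3, 0] <= [2, 0, 0, 0]? False
Relation: concurrent

Answer: concurrent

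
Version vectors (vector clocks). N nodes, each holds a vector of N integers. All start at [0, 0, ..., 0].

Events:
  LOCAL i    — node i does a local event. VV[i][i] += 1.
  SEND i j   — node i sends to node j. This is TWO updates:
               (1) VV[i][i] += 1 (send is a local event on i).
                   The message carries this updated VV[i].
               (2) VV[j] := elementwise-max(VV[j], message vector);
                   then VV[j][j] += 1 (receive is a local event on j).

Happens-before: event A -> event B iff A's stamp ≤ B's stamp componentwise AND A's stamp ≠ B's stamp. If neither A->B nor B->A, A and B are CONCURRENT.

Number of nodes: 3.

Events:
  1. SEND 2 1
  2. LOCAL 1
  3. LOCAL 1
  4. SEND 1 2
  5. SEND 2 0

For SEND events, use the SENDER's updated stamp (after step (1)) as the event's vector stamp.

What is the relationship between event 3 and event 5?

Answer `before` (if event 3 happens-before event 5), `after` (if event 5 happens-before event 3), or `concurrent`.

Initial: VV[0]=[0, 0, 0]
Initial: VV[1]=[0, 0, 0]
Initial: VV[2]=[0, 0, 0]
Event 1: SEND 2->1: VV[2][2]++ -> VV[2]=[0, 0, 1], msg_vec=[0, 0, 1]; VV[1]=max(VV[1],msg_vec) then VV[1][1]++ -> VV[1]=[0, 1, 1]
Event 2: LOCAL 1: VV[1][1]++ -> VV[1]=[0, 2, 1]
Event 3: LOCAL 1: VV[1][1]++ -> VV[1]=[0, 3, 1]
Event 4: SEND 1->2: VV[1][1]++ -> VV[1]=[0, 4, 1], msg_vec=[0, 4, 1]; VV[2]=max(VV[2],msg_vec) then VV[2][2]++ -> VV[2]=[0, 4, 2]
Event 5: SEND 2->0: VV[2][2]++ -> VV[2]=[0, 4, 3], msg_vec=[0, 4, 3]; VV[0]=max(VV[0],msg_vec) then VV[0][0]++ -> VV[0]=[1, 4, 3]
Event 3 stamp: [0, 3, 1]
Event 5 stamp: [0, 4, 3]
[0, 3, 1] <= [0, 4, 3]? True
[0, 4, 3] <= [0, 3, 1]? False
Relation: before

Answer: before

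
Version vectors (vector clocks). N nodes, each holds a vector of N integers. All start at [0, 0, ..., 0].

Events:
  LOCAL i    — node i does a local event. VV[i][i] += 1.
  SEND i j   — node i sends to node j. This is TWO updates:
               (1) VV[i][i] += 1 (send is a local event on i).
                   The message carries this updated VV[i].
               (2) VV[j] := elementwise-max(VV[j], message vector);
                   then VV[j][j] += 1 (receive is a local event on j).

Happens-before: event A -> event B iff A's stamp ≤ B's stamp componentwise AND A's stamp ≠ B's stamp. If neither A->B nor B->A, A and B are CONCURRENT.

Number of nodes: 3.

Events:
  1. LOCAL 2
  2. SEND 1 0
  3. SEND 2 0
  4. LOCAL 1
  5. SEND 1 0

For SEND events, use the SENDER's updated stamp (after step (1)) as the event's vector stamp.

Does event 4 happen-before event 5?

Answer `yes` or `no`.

Initial: VV[0]=[0, 0, 0]
Initial: VV[1]=[0, 0, 0]
Initial: VV[2]=[0, 0, 0]
Event 1: LOCAL 2: VV[2][2]++ -> VV[2]=[0, 0, 1]
Event 2: SEND 1->0: VV[1][1]++ -> VV[1]=[0, 1, 0], msg_vec=[0, 1, 0]; VV[0]=max(VV[0],msg_vec) then VV[0][0]++ -> VV[0]=[1, 1, 0]
Event 3: SEND 2->0: VV[2][2]++ -> VV[2]=[0, 0, 2], msg_vec=[0, 0, 2]; VV[0]=max(VV[0],msg_vec) then VV[0][0]++ -> VV[0]=[2, 1, 2]
Event 4: LOCAL 1: VV[1][1]++ -> VV[1]=[0, 2, 0]
Event 5: SEND 1->0: VV[1][1]++ -> VV[1]=[0, 3, 0], msg_vec=[0, 3, 0]; VV[0]=max(VV[0],msg_vec) then VV[0][0]++ -> VV[0]=[3, 3, 2]
Event 4 stamp: [0, 2, 0]
Event 5 stamp: [0, 3, 0]
[0, 2, 0] <= [0, 3, 0]? True. Equal? False. Happens-before: True

Answer: yes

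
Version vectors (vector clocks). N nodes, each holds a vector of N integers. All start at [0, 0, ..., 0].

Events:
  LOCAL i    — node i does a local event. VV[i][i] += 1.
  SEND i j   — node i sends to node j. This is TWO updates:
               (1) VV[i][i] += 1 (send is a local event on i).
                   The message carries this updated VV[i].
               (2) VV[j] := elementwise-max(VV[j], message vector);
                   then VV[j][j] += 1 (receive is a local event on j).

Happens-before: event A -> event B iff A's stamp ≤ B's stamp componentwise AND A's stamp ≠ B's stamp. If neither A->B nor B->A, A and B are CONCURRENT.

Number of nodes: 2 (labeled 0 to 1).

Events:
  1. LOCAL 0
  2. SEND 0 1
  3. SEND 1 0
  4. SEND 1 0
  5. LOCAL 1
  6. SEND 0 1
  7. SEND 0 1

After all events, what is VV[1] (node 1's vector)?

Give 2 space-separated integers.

Answer: 6 6

Derivation:
Initial: VV[0]=[0, 0]
Initial: VV[1]=[0, 0]
Event 1: LOCAL 0: VV[0][0]++ -> VV[0]=[1, 0]
Event 2: SEND 0->1: VV[0][0]++ -> VV[0]=[2, 0], msg_vec=[2, 0]; VV[1]=max(VV[1],msg_vec) then VV[1][1]++ -> VV[1]=[2, 1]
Event 3: SEND 1->0: VV[1][1]++ -> VV[1]=[2, 2], msg_vec=[2, 2]; VV[0]=max(VV[0],msg_vec) then VV[0][0]++ -> VV[0]=[3, 2]
Event 4: SEND 1->0: VV[1][1]++ -> VV[1]=[2, 3], msg_vec=[2, 3]; VV[0]=max(VV[0],msg_vec) then VV[0][0]++ -> VV[0]=[4, 3]
Event 5: LOCAL 1: VV[1][1]++ -> VV[1]=[2, 4]
Event 6: SEND 0->1: VV[0][0]++ -> VV[0]=[5, 3], msg_vec=[5, 3]; VV[1]=max(VV[1],msg_vec) then VV[1][1]++ -> VV[1]=[5, 5]
Event 7: SEND 0->1: VV[0][0]++ -> VV[0]=[6, 3], msg_vec=[6, 3]; VV[1]=max(VV[1],msg_vec) then VV[1][1]++ -> VV[1]=[6, 6]
Final vectors: VV[0]=[6, 3]; VV[1]=[6, 6]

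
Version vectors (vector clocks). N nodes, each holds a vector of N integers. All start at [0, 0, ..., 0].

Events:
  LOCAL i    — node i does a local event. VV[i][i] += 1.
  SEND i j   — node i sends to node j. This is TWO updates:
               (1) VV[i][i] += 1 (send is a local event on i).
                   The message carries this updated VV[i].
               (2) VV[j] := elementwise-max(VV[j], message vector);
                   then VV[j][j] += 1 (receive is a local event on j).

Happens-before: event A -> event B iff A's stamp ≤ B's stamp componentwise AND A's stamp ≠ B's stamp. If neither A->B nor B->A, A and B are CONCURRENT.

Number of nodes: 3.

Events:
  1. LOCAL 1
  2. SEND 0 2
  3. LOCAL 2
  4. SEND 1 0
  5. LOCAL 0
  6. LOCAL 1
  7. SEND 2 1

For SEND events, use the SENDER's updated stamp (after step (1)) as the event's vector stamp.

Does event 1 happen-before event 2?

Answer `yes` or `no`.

Initial: VV[0]=[0, 0, 0]
Initial: VV[1]=[0, 0, 0]
Initial: VV[2]=[0, 0, 0]
Event 1: LOCAL 1: VV[1][1]++ -> VV[1]=[0, 1, 0]
Event 2: SEND 0->2: VV[0][0]++ -> VV[0]=[1, 0, 0], msg_vec=[1, 0, 0]; VV[2]=max(VV[2],msg_vec) then VV[2][2]++ -> VV[2]=[1, 0, 1]
Event 3: LOCAL 2: VV[2][2]++ -> VV[2]=[1, 0, 2]
Event 4: SEND 1->0: VV[1][1]++ -> VV[1]=[0, 2, 0], msg_vec=[0, 2, 0]; VV[0]=max(VV[0],msg_vec) then VV[0][0]++ -> VV[0]=[2, 2, 0]
Event 5: LOCAL 0: VV[0][0]++ -> VV[0]=[3, 2, 0]
Event 6: LOCAL 1: VV[1][1]++ -> VV[1]=[0, 3, 0]
Event 7: SEND 2->1: VV[2][2]++ -> VV[2]=[1, 0, 3], msg_vec=[1, 0, 3]; VV[1]=max(VV[1],msg_vec) then VV[1][1]++ -> VV[1]=[1, 4, 3]
Event 1 stamp: [0, 1, 0]
Event 2 stamp: [1, 0, 0]
[0, 1, 0] <= [1, 0, 0]? False. Equal? False. Happens-before: False

Answer: no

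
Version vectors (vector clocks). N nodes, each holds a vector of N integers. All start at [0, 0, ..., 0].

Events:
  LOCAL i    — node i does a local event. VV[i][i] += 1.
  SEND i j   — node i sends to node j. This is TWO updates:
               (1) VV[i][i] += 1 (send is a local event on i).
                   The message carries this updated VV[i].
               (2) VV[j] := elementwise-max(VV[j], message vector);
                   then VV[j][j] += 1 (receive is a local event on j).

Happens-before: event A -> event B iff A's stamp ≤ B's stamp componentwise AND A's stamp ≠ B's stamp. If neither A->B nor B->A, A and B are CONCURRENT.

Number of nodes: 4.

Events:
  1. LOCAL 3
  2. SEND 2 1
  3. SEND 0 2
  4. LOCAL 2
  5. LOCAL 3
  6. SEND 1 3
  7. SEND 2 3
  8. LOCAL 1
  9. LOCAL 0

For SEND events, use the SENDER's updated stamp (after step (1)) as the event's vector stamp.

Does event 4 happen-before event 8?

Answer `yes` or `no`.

Answer: no

Derivation:
Initial: VV[0]=[0, 0, 0, 0]
Initial: VV[1]=[0, 0, 0, 0]
Initial: VV[2]=[0, 0, 0, 0]
Initial: VV[3]=[0, 0, 0, 0]
Event 1: LOCAL 3: VV[3][3]++ -> VV[3]=[0, 0, 0, 1]
Event 2: SEND 2->1: VV[2][2]++ -> VV[2]=[0, 0, 1, 0], msg_vec=[0, 0, 1, 0]; VV[1]=max(VV[1],msg_vec) then VV[1][1]++ -> VV[1]=[0, 1, 1, 0]
Event 3: SEND 0->2: VV[0][0]++ -> VV[0]=[1, 0, 0, 0], msg_vec=[1, 0, 0, 0]; VV[2]=max(VV[2],msg_vec) then VV[2][2]++ -> VV[2]=[1, 0, 2, 0]
Event 4: LOCAL 2: VV[2][2]++ -> VV[2]=[1, 0, 3, 0]
Event 5: LOCAL 3: VV[3][3]++ -> VV[3]=[0, 0, 0, 2]
Event 6: SEND 1->3: VV[1][1]++ -> VV[1]=[0, 2, 1, 0], msg_vec=[0, 2, 1, 0]; VV[3]=max(VV[3],msg_vec) then VV[3][3]++ -> VV[3]=[0, 2, 1, 3]
Event 7: SEND 2->3: VV[2][2]++ -> VV[2]=[1, 0, 4, 0], msg_vec=[1, 0, 4, 0]; VV[3]=max(VV[3],msg_vec) then VV[3][3]++ -> VV[3]=[1, 2, 4, 4]
Event 8: LOCAL 1: VV[1][1]++ -> VV[1]=[0, 3, 1, 0]
Event 9: LOCAL 0: VV[0][0]++ -> VV[0]=[2, 0, 0, 0]
Event 4 stamp: [1, 0, 3, 0]
Event 8 stamp: [0, 3, 1, 0]
[1, 0, 3, 0] <= [0, 3, 1, 0]? False. Equal? False. Happens-before: False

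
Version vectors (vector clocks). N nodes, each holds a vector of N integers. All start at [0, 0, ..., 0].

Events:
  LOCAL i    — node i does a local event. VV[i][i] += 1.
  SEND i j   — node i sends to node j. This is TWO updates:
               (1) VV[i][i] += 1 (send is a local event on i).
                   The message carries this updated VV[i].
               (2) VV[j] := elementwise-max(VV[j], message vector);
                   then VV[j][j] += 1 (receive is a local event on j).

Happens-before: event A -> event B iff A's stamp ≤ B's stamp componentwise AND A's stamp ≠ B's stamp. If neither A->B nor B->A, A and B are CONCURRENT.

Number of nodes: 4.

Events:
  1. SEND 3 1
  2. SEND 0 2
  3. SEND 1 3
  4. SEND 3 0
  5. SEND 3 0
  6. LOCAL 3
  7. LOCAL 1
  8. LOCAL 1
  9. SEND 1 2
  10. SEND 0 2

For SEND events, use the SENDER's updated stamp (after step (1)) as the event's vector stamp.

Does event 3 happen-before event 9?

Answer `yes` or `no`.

Answer: yes

Derivation:
Initial: VV[0]=[0, 0, 0, 0]
Initial: VV[1]=[0, 0, 0, 0]
Initial: VV[2]=[0, 0, 0, 0]
Initial: VV[3]=[0, 0, 0, 0]
Event 1: SEND 3->1: VV[3][3]++ -> VV[3]=[0, 0, 0, 1], msg_vec=[0, 0, 0, 1]; VV[1]=max(VV[1],msg_vec) then VV[1][1]++ -> VV[1]=[0, 1, 0, 1]
Event 2: SEND 0->2: VV[0][0]++ -> VV[0]=[1, 0, 0, 0], msg_vec=[1, 0, 0, 0]; VV[2]=max(VV[2],msg_vec) then VV[2][2]++ -> VV[2]=[1, 0, 1, 0]
Event 3: SEND 1->3: VV[1][1]++ -> VV[1]=[0, 2, 0, 1], msg_vec=[0, 2, 0, 1]; VV[3]=max(VV[3],msg_vec) then VV[3][3]++ -> VV[3]=[0, 2, 0, 2]
Event 4: SEND 3->0: VV[3][3]++ -> VV[3]=[0, 2, 0, 3], msg_vec=[0, 2, 0, 3]; VV[0]=max(VV[0],msg_vec) then VV[0][0]++ -> VV[0]=[2, 2, 0, 3]
Event 5: SEND 3->0: VV[3][3]++ -> VV[3]=[0, 2, 0, 4], msg_vec=[0, 2, 0, 4]; VV[0]=max(VV[0],msg_vec) then VV[0][0]++ -> VV[0]=[3, 2, 0, 4]
Event 6: LOCAL 3: VV[3][3]++ -> VV[3]=[0, 2, 0, 5]
Event 7: LOCAL 1: VV[1][1]++ -> VV[1]=[0, 3, 0, 1]
Event 8: LOCAL 1: VV[1][1]++ -> VV[1]=[0, 4, 0, 1]
Event 9: SEND 1->2: VV[1][1]++ -> VV[1]=[0, 5, 0, 1], msg_vec=[0, 5, 0, 1]; VV[2]=max(VV[2],msg_vec) then VV[2][2]++ -> VV[2]=[1, 5, 2, 1]
Event 10: SEND 0->2: VV[0][0]++ -> VV[0]=[4, 2, 0, 4], msg_vec=[4, 2, 0, 4]; VV[2]=max(VV[2],msg_vec) then VV[2][2]++ -> VV[2]=[4, 5, 3, 4]
Event 3 stamp: [0, 2, 0, 1]
Event 9 stamp: [0, 5, 0, 1]
[0, 2, 0, 1] <= [0, 5, 0, 1]? True. Equal? False. Happens-before: True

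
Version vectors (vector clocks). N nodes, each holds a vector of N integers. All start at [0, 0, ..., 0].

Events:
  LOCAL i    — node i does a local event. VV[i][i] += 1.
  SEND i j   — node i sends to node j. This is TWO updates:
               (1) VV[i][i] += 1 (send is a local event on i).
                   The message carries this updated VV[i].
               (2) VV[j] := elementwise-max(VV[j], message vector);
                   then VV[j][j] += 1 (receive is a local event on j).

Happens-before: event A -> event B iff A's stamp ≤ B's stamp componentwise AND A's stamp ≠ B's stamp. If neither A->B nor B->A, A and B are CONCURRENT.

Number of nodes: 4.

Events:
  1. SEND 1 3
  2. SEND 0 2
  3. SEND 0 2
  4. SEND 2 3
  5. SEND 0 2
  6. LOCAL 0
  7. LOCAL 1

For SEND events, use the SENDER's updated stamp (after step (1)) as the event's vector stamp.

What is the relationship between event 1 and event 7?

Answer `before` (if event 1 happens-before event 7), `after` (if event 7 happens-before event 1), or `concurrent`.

Initial: VV[0]=[0, 0, 0, 0]
Initial: VV[1]=[0, 0, 0, 0]
Initial: VV[2]=[0, 0, 0, 0]
Initial: VV[3]=[0, 0, 0, 0]
Event 1: SEND 1->3: VV[1][1]++ -> VV[1]=[0, 1, 0, 0], msg_vec=[0, 1, 0, 0]; VV[3]=max(VV[3],msg_vec) then VV[3][3]++ -> VV[3]=[0, 1, 0, 1]
Event 2: SEND 0->2: VV[0][0]++ -> VV[0]=[1, 0, 0, 0], msg_vec=[1, 0, 0, 0]; VV[2]=max(VV[2],msg_vec) then VV[2][2]++ -> VV[2]=[1, 0, 1, 0]
Event 3: SEND 0->2: VV[0][0]++ -> VV[0]=[2, 0, 0, 0], msg_vec=[2, 0, 0, 0]; VV[2]=max(VV[2],msg_vec) then VV[2][2]++ -> VV[2]=[2, 0, 2, 0]
Event 4: SEND 2->3: VV[2][2]++ -> VV[2]=[2, 0, 3, 0], msg_vec=[2, 0, 3, 0]; VV[3]=max(VV[3],msg_vec) then VV[3][3]++ -> VV[3]=[2, 1, 3, 2]
Event 5: SEND 0->2: VV[0][0]++ -> VV[0]=[3, 0, 0, 0], msg_vec=[3, 0, 0, 0]; VV[2]=max(VV[2],msg_vec) then VV[2][2]++ -> VV[2]=[3, 0, 4, 0]
Event 6: LOCAL 0: VV[0][0]++ -> VV[0]=[4, 0, 0, 0]
Event 7: LOCAL 1: VV[1][1]++ -> VV[1]=[0, 2, 0, 0]
Event 1 stamp: [0, 1, 0, 0]
Event 7 stamp: [0, 2, 0, 0]
[0, 1, 0, 0] <= [0, 2, 0, 0]? True
[0, 2, 0, 0] <= [0, 1, 0, 0]? False
Relation: before

Answer: before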